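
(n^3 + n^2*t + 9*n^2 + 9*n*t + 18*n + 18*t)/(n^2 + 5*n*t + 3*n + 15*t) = (n^2 + n*t + 6*n + 6*t)/(n + 5*t)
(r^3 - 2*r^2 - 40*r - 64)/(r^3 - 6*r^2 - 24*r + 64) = (r + 2)/(r - 2)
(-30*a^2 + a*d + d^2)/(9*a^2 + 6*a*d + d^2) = (-30*a^2 + a*d + d^2)/(9*a^2 + 6*a*d + d^2)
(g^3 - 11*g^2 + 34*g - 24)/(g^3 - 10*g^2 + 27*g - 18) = (g - 4)/(g - 3)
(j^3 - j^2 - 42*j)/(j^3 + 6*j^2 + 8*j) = (j^2 - j - 42)/(j^2 + 6*j + 8)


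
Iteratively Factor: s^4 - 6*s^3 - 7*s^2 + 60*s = (s + 3)*(s^3 - 9*s^2 + 20*s) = (s - 4)*(s + 3)*(s^2 - 5*s) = s*(s - 4)*(s + 3)*(s - 5)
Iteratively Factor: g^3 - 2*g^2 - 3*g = (g - 3)*(g^2 + g) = (g - 3)*(g + 1)*(g)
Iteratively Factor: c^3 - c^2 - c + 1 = (c - 1)*(c^2 - 1) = (c - 1)*(c + 1)*(c - 1)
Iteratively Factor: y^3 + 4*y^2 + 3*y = (y + 3)*(y^2 + y) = y*(y + 3)*(y + 1)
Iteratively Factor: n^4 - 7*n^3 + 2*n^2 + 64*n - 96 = (n - 2)*(n^3 - 5*n^2 - 8*n + 48) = (n - 4)*(n - 2)*(n^2 - n - 12) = (n - 4)*(n - 2)*(n + 3)*(n - 4)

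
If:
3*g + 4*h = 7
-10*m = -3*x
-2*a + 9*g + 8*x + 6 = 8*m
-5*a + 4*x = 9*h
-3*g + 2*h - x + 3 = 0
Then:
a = -691/130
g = 383/117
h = -55/78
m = -321/130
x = -107/13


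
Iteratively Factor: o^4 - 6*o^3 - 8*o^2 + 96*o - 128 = (o - 2)*(o^3 - 4*o^2 - 16*o + 64) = (o - 2)*(o + 4)*(o^2 - 8*o + 16) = (o - 4)*(o - 2)*(o + 4)*(o - 4)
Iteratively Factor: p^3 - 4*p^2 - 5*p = (p - 5)*(p^2 + p) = (p - 5)*(p + 1)*(p)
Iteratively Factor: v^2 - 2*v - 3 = (v + 1)*(v - 3)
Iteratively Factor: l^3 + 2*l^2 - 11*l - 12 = (l + 4)*(l^2 - 2*l - 3) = (l + 1)*(l + 4)*(l - 3)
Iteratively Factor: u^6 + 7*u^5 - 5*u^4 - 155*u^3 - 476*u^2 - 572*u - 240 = (u + 1)*(u^5 + 6*u^4 - 11*u^3 - 144*u^2 - 332*u - 240) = (u + 1)*(u + 3)*(u^4 + 3*u^3 - 20*u^2 - 84*u - 80) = (u + 1)*(u + 3)*(u + 4)*(u^3 - u^2 - 16*u - 20) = (u - 5)*(u + 1)*(u + 3)*(u + 4)*(u^2 + 4*u + 4) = (u - 5)*(u + 1)*(u + 2)*(u + 3)*(u + 4)*(u + 2)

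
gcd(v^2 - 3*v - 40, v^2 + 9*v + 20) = v + 5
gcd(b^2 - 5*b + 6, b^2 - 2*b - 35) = 1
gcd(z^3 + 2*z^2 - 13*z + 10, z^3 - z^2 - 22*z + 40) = z^2 + 3*z - 10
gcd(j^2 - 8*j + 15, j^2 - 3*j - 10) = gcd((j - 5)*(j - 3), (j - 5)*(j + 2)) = j - 5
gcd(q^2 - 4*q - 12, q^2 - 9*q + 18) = q - 6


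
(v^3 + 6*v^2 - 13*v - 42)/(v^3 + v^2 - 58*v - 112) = (v - 3)/(v - 8)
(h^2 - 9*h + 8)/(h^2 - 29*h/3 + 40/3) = 3*(h - 1)/(3*h - 5)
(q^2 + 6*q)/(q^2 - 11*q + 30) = q*(q + 6)/(q^2 - 11*q + 30)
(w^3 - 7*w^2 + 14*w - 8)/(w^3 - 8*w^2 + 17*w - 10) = (w - 4)/(w - 5)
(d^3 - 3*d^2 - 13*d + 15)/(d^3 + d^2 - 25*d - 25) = (d^2 + 2*d - 3)/(d^2 + 6*d + 5)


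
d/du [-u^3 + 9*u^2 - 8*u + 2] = -3*u^2 + 18*u - 8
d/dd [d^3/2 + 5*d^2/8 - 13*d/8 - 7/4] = 3*d^2/2 + 5*d/4 - 13/8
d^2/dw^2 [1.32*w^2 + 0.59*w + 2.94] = 2.64000000000000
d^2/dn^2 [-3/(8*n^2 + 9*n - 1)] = 6*(64*n^2 + 72*n - (16*n + 9)^2 - 8)/(8*n^2 + 9*n - 1)^3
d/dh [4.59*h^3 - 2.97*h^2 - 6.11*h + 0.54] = 13.77*h^2 - 5.94*h - 6.11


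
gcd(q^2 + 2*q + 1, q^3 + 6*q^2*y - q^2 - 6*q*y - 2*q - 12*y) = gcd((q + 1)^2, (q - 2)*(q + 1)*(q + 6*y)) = q + 1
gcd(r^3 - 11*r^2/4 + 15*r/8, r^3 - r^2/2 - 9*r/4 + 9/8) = r - 3/2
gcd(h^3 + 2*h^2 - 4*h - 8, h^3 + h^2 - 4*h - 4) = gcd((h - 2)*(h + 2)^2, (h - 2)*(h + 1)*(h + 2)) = h^2 - 4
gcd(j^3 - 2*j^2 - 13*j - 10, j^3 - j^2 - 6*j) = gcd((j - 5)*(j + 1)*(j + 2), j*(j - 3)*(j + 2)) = j + 2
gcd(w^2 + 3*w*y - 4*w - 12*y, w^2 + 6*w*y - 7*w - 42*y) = 1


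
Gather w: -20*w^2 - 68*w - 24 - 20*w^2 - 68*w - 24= -40*w^2 - 136*w - 48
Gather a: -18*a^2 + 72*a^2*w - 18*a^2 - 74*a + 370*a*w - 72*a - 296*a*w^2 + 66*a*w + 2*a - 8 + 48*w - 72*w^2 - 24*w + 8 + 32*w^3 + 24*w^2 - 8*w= a^2*(72*w - 36) + a*(-296*w^2 + 436*w - 144) + 32*w^3 - 48*w^2 + 16*w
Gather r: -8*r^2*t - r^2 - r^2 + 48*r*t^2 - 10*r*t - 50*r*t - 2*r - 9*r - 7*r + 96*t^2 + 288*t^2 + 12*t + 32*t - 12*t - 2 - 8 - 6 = r^2*(-8*t - 2) + r*(48*t^2 - 60*t - 18) + 384*t^2 + 32*t - 16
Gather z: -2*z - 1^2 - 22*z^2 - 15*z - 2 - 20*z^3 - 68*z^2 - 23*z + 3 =-20*z^3 - 90*z^2 - 40*z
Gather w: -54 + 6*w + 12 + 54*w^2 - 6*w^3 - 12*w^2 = -6*w^3 + 42*w^2 + 6*w - 42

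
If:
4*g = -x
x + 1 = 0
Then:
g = 1/4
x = -1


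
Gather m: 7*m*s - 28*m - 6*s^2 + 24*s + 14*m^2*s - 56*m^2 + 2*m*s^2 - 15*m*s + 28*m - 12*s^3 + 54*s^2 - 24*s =m^2*(14*s - 56) + m*(2*s^2 - 8*s) - 12*s^3 + 48*s^2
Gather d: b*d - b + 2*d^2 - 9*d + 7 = -b + 2*d^2 + d*(b - 9) + 7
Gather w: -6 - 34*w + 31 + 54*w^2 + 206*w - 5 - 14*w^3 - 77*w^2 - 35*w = -14*w^3 - 23*w^2 + 137*w + 20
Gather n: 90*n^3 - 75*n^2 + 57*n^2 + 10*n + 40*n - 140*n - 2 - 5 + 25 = 90*n^3 - 18*n^2 - 90*n + 18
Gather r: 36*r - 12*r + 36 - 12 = 24*r + 24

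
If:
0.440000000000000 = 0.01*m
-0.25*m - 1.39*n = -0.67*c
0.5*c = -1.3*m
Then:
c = -114.40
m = 44.00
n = -63.06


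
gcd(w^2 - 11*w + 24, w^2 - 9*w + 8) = w - 8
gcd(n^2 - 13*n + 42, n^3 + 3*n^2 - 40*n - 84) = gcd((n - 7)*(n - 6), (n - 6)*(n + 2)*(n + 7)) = n - 6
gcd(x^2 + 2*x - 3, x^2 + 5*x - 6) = x - 1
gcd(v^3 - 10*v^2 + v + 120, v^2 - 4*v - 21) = v + 3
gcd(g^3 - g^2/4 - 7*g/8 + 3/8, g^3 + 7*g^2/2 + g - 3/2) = g^2 + g/2 - 1/2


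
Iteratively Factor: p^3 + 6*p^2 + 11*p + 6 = (p + 3)*(p^2 + 3*p + 2) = (p + 2)*(p + 3)*(p + 1)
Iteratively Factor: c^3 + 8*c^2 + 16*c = (c)*(c^2 + 8*c + 16) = c*(c + 4)*(c + 4)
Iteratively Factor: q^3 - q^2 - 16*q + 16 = (q + 4)*(q^2 - 5*q + 4) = (q - 1)*(q + 4)*(q - 4)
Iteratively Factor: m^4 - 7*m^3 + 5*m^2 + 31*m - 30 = (m + 2)*(m^3 - 9*m^2 + 23*m - 15) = (m - 5)*(m + 2)*(m^2 - 4*m + 3) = (m - 5)*(m - 3)*(m + 2)*(m - 1)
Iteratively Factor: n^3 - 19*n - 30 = (n - 5)*(n^2 + 5*n + 6) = (n - 5)*(n + 2)*(n + 3)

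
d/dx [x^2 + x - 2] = 2*x + 1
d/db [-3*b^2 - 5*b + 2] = -6*b - 5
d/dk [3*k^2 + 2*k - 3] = 6*k + 2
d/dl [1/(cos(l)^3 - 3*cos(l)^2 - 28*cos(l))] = (3*sin(l) - 28*sin(l)/cos(l)^2 - 6*tan(l))/(sin(l)^2 + 3*cos(l) + 27)^2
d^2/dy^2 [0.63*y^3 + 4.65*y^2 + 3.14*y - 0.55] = 3.78*y + 9.3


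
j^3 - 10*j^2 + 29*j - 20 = (j - 5)*(j - 4)*(j - 1)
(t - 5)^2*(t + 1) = t^3 - 9*t^2 + 15*t + 25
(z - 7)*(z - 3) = z^2 - 10*z + 21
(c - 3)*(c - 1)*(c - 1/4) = c^3 - 17*c^2/4 + 4*c - 3/4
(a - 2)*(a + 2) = a^2 - 4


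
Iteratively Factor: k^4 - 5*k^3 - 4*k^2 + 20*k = (k - 5)*(k^3 - 4*k) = k*(k - 5)*(k^2 - 4) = k*(k - 5)*(k + 2)*(k - 2)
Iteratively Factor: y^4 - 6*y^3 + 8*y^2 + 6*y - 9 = (y - 3)*(y^3 - 3*y^2 - y + 3) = (y - 3)*(y - 1)*(y^2 - 2*y - 3) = (y - 3)^2*(y - 1)*(y + 1)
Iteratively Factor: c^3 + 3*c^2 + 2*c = (c)*(c^2 + 3*c + 2) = c*(c + 2)*(c + 1)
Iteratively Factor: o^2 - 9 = (o - 3)*(o + 3)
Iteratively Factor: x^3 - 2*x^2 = (x)*(x^2 - 2*x) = x*(x - 2)*(x)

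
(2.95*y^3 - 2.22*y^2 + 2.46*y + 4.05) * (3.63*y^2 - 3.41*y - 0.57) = 10.7085*y^5 - 18.1181*y^4 + 14.8185*y^3 + 7.5783*y^2 - 15.2127*y - 2.3085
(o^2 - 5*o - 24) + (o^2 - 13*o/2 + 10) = 2*o^2 - 23*o/2 - 14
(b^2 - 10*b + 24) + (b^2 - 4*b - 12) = 2*b^2 - 14*b + 12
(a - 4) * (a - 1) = a^2 - 5*a + 4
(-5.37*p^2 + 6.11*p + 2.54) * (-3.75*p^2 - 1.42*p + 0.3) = 20.1375*p^4 - 15.2871*p^3 - 19.8122*p^2 - 1.7738*p + 0.762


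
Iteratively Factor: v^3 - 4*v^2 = (v - 4)*(v^2) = v*(v - 4)*(v)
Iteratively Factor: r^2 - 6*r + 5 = (r - 1)*(r - 5)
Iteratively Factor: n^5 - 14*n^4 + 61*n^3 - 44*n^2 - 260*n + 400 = (n - 2)*(n^4 - 12*n^3 + 37*n^2 + 30*n - 200) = (n - 2)*(n + 2)*(n^3 - 14*n^2 + 65*n - 100) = (n - 5)*(n - 2)*(n + 2)*(n^2 - 9*n + 20) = (n - 5)*(n - 4)*(n - 2)*(n + 2)*(n - 5)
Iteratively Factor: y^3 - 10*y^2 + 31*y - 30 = (y - 5)*(y^2 - 5*y + 6) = (y - 5)*(y - 3)*(y - 2)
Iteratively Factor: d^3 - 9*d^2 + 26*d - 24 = (d - 4)*(d^2 - 5*d + 6) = (d - 4)*(d - 2)*(d - 3)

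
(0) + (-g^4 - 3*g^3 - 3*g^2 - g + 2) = -g^4 - 3*g^3 - 3*g^2 - g + 2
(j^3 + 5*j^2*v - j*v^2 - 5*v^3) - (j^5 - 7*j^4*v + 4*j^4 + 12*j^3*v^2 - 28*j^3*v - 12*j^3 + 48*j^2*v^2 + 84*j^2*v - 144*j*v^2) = -j^5 + 7*j^4*v - 4*j^4 - 12*j^3*v^2 + 28*j^3*v + 13*j^3 - 48*j^2*v^2 - 79*j^2*v + 143*j*v^2 - 5*v^3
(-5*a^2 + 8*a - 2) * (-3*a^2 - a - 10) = 15*a^4 - 19*a^3 + 48*a^2 - 78*a + 20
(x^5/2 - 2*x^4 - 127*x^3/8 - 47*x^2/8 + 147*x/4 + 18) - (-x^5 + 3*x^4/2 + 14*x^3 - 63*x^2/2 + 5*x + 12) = 3*x^5/2 - 7*x^4/2 - 239*x^3/8 + 205*x^2/8 + 127*x/4 + 6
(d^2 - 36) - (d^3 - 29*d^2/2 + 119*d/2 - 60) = -d^3 + 31*d^2/2 - 119*d/2 + 24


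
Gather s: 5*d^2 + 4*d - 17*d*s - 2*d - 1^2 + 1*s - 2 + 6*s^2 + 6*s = 5*d^2 + 2*d + 6*s^2 + s*(7 - 17*d) - 3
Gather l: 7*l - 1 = 7*l - 1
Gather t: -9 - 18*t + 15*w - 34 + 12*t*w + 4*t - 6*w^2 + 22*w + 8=t*(12*w - 14) - 6*w^2 + 37*w - 35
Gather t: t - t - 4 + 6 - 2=0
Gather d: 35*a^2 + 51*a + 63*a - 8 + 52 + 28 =35*a^2 + 114*a + 72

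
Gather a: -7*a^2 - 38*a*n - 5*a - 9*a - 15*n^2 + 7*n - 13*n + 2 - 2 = -7*a^2 + a*(-38*n - 14) - 15*n^2 - 6*n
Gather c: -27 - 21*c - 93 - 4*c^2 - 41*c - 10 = -4*c^2 - 62*c - 130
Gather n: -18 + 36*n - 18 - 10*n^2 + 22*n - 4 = -10*n^2 + 58*n - 40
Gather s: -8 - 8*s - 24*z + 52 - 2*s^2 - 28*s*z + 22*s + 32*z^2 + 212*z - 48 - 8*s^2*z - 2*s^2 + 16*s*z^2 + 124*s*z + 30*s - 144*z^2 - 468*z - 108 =s^2*(-8*z - 4) + s*(16*z^2 + 96*z + 44) - 112*z^2 - 280*z - 112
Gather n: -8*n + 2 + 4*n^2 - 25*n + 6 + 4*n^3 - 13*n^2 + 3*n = 4*n^3 - 9*n^2 - 30*n + 8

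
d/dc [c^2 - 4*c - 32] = 2*c - 4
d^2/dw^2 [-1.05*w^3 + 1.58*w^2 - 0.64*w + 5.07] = 3.16 - 6.3*w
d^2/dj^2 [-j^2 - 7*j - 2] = -2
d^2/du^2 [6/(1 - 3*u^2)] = 36*(-9*u^2 - 1)/(3*u^2 - 1)^3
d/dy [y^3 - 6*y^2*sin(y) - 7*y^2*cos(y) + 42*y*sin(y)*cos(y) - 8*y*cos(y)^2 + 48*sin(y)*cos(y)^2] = 7*y^2*sin(y) - 6*y^2*cos(y) + 3*y^2 - 12*y*sin(y) + 8*y*sin(2*y) - 14*y*cos(y) + 42*y*cos(2*y) + 21*sin(2*y) + 12*cos(y) - 4*cos(2*y) + 36*cos(3*y) - 4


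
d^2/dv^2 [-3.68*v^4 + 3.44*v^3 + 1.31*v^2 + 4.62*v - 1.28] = -44.16*v^2 + 20.64*v + 2.62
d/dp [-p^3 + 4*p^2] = p*(8 - 3*p)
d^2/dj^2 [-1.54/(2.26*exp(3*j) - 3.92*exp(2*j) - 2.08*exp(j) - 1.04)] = (1.54*(-13.56*exp(2*j) + 15.68*exp(j) + 4.16)*(-6.78*exp(2*j) + 7.84*exp(j) + 2.08)*exp(j) + (31.3236*exp(2*j) - 24.1472*exp(j) - 3.2032)*(-2.26*exp(3*j) + 3.92*exp(2*j) + 2.08*exp(j) + 1.04))*exp(j)/(-2.26*exp(3*j) + 3.92*exp(2*j) + 2.08*exp(j) + 1.04)^3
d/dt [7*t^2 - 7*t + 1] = 14*t - 7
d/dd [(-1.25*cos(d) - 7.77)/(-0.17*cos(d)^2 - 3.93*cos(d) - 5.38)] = (0.2125*cos(d)^2 + 2.6418*cos(d) + 23.8111)*sin(d)/(0.0289*cos(d)^4 + 1.3362*cos(d)^3 + 17.2741*cos(d)^2 + 42.2868*cos(d) + 28.9444)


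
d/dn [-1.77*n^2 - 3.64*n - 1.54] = -3.54*n - 3.64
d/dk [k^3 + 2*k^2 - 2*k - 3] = 3*k^2 + 4*k - 2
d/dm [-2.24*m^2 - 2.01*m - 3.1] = -4.48*m - 2.01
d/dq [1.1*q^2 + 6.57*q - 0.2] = 2.2*q + 6.57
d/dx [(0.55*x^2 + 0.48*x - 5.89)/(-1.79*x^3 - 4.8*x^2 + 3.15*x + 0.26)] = (0.9845*x^4 + 1.7184*x^3 - 27.5928*x^2 - 56.258*x + 18.6783)/(3.2041*x^6 + 17.184*x^5 + 11.763*x^4 - 31.1708*x^3 + 7.4265*x^2 + 1.638*x + 0.0676)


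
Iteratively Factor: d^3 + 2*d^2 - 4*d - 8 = (d - 2)*(d^2 + 4*d + 4) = (d - 2)*(d + 2)*(d + 2)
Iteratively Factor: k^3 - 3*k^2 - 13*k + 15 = (k - 5)*(k^2 + 2*k - 3) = (k - 5)*(k - 1)*(k + 3)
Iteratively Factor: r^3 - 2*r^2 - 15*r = (r + 3)*(r^2 - 5*r) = (r - 5)*(r + 3)*(r)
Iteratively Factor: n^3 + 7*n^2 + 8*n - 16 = (n + 4)*(n^2 + 3*n - 4) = (n - 1)*(n + 4)*(n + 4)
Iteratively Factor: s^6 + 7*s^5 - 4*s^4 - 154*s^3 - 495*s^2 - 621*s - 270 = (s + 3)*(s^5 + 4*s^4 - 16*s^3 - 106*s^2 - 177*s - 90) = (s - 5)*(s + 3)*(s^4 + 9*s^3 + 29*s^2 + 39*s + 18) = (s - 5)*(s + 2)*(s + 3)*(s^3 + 7*s^2 + 15*s + 9) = (s - 5)*(s + 1)*(s + 2)*(s + 3)*(s^2 + 6*s + 9) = (s - 5)*(s + 1)*(s + 2)*(s + 3)^2*(s + 3)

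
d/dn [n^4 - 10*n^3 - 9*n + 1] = 4*n^3 - 30*n^2 - 9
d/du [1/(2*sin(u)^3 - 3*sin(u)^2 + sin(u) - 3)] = (-6*sin(u)^2 + 6*sin(u) - 1)*cos(u)/(2*sin(u)^3 - 3*sin(u)^2 + sin(u) - 3)^2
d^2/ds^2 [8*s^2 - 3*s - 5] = 16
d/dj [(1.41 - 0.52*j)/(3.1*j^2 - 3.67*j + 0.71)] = (1.612*j^2 - 8.742*j + 4.8055)/(9.61*j^4 - 22.754*j^3 + 17.8709*j^2 - 5.2114*j + 0.5041)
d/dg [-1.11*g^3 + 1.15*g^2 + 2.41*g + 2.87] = -3.33*g^2 + 2.3*g + 2.41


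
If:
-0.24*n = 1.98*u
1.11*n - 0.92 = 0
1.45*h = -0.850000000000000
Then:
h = -0.59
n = 0.83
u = -0.10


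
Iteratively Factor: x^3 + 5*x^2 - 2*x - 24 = (x - 2)*(x^2 + 7*x + 12) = (x - 2)*(x + 4)*(x + 3)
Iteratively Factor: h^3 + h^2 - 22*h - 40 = (h - 5)*(h^2 + 6*h + 8) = (h - 5)*(h + 2)*(h + 4)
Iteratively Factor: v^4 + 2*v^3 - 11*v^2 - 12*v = (v + 4)*(v^3 - 2*v^2 - 3*v) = v*(v + 4)*(v^2 - 2*v - 3) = v*(v + 1)*(v + 4)*(v - 3)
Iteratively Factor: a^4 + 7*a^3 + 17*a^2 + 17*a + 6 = (a + 2)*(a^3 + 5*a^2 + 7*a + 3) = (a + 1)*(a + 2)*(a^2 + 4*a + 3) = (a + 1)*(a + 2)*(a + 3)*(a + 1)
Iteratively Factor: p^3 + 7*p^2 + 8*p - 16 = (p + 4)*(p^2 + 3*p - 4) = (p - 1)*(p + 4)*(p + 4)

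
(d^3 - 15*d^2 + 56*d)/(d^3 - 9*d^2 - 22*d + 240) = d*(d - 7)/(d^2 - d - 30)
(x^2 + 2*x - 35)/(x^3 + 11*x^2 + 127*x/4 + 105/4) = 4*(x - 5)/(4*x^2 + 16*x + 15)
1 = 1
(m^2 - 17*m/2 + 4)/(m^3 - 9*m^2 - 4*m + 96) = (m - 1/2)/(m^2 - m - 12)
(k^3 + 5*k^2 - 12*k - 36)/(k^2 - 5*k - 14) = (k^2 + 3*k - 18)/(k - 7)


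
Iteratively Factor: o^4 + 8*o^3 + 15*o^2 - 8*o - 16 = (o - 1)*(o^3 + 9*o^2 + 24*o + 16) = (o - 1)*(o + 1)*(o^2 + 8*o + 16) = (o - 1)*(o + 1)*(o + 4)*(o + 4)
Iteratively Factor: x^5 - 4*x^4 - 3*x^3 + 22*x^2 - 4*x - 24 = (x - 2)*(x^4 - 2*x^3 - 7*x^2 + 8*x + 12) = (x - 3)*(x - 2)*(x^3 + x^2 - 4*x - 4) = (x - 3)*(x - 2)^2*(x^2 + 3*x + 2) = (x - 3)*(x - 2)^2*(x + 1)*(x + 2)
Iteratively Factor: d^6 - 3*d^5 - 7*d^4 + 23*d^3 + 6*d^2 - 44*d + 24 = (d + 2)*(d^5 - 5*d^4 + 3*d^3 + 17*d^2 - 28*d + 12) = (d - 1)*(d + 2)*(d^4 - 4*d^3 - d^2 + 16*d - 12) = (d - 1)*(d + 2)^2*(d^3 - 6*d^2 + 11*d - 6) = (d - 3)*(d - 1)*(d + 2)^2*(d^2 - 3*d + 2) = (d - 3)*(d - 1)^2*(d + 2)^2*(d - 2)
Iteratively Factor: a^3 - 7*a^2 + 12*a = (a - 3)*(a^2 - 4*a) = a*(a - 3)*(a - 4)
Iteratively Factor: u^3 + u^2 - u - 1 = (u - 1)*(u^2 + 2*u + 1) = (u - 1)*(u + 1)*(u + 1)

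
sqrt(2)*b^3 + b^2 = b^2*(sqrt(2)*b + 1)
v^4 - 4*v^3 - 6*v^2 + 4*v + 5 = (v - 5)*(v - 1)*(v + 1)^2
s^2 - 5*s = s*(s - 5)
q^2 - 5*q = q*(q - 5)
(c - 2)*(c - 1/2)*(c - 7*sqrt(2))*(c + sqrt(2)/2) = c^4 - 13*sqrt(2)*c^3/2 - 5*c^3/2 - 6*c^2 + 65*sqrt(2)*c^2/4 - 13*sqrt(2)*c/2 + 35*c/2 - 7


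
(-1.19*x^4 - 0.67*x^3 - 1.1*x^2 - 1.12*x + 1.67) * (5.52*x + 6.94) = -6.5688*x^5 - 11.957*x^4 - 10.7218*x^3 - 13.8164*x^2 + 1.4456*x + 11.5898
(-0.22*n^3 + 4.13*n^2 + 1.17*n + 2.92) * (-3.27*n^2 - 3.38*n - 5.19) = 0.7194*n^5 - 12.7615*n^4 - 16.6435*n^3 - 34.9377*n^2 - 15.9419*n - 15.1548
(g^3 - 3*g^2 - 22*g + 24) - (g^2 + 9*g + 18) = g^3 - 4*g^2 - 31*g + 6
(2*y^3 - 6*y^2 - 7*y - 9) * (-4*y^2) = -8*y^5 + 24*y^4 + 28*y^3 + 36*y^2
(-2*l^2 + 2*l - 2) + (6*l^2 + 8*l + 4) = 4*l^2 + 10*l + 2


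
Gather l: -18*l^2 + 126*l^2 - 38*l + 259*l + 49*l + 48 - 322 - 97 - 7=108*l^2 + 270*l - 378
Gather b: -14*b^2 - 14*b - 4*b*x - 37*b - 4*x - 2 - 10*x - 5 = -14*b^2 + b*(-4*x - 51) - 14*x - 7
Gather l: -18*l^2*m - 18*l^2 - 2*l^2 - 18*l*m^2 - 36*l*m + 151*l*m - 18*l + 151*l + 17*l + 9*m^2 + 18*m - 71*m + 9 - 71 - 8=l^2*(-18*m - 20) + l*(-18*m^2 + 115*m + 150) + 9*m^2 - 53*m - 70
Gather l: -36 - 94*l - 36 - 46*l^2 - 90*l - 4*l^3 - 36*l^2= -4*l^3 - 82*l^2 - 184*l - 72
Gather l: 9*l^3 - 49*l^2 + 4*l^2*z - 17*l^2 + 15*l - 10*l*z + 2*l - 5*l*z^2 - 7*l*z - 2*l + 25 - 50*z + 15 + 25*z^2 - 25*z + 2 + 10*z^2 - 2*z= 9*l^3 + l^2*(4*z - 66) + l*(-5*z^2 - 17*z + 15) + 35*z^2 - 77*z + 42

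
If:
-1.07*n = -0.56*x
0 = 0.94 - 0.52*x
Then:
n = 0.95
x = 1.81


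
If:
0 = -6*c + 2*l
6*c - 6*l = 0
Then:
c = 0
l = 0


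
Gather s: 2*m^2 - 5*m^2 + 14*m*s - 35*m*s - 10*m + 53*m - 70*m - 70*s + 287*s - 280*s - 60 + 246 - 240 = -3*m^2 - 27*m + s*(-21*m - 63) - 54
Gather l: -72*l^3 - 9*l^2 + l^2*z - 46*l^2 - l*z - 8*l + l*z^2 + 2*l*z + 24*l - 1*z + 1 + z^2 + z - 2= -72*l^3 + l^2*(z - 55) + l*(z^2 + z + 16) + z^2 - 1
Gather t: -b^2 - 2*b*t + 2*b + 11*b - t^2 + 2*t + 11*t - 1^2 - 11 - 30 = -b^2 + 13*b - t^2 + t*(13 - 2*b) - 42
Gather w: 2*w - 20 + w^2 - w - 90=w^2 + w - 110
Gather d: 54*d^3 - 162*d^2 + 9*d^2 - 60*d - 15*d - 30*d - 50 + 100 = 54*d^3 - 153*d^2 - 105*d + 50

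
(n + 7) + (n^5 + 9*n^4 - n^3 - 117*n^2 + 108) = n^5 + 9*n^4 - n^3 - 117*n^2 + n + 115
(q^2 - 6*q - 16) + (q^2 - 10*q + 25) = 2*q^2 - 16*q + 9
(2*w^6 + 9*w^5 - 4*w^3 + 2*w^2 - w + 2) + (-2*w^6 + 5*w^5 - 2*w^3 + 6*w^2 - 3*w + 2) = 14*w^5 - 6*w^3 + 8*w^2 - 4*w + 4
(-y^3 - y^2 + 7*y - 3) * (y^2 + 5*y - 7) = -y^5 - 6*y^4 + 9*y^3 + 39*y^2 - 64*y + 21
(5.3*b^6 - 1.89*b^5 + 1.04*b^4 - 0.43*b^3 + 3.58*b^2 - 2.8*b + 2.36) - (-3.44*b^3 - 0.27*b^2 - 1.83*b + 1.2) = 5.3*b^6 - 1.89*b^5 + 1.04*b^4 + 3.01*b^3 + 3.85*b^2 - 0.97*b + 1.16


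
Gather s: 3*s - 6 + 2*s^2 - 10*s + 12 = 2*s^2 - 7*s + 6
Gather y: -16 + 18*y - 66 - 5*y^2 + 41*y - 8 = -5*y^2 + 59*y - 90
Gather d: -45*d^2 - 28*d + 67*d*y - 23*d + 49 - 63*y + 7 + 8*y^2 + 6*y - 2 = -45*d^2 + d*(67*y - 51) + 8*y^2 - 57*y + 54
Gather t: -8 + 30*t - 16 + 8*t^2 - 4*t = 8*t^2 + 26*t - 24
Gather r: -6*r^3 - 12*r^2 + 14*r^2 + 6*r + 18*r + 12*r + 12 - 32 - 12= -6*r^3 + 2*r^2 + 36*r - 32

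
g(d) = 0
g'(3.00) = 0.00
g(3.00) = 0.00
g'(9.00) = 0.00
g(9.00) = 0.00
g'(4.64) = 0.00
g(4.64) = 0.00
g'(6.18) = 0.00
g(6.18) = 0.00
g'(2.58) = 0.00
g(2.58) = 0.00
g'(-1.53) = 0.00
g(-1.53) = 0.00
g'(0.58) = 0.00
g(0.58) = 0.00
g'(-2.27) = 0.00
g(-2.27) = 0.00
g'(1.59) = 0.00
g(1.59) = 0.00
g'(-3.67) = 0.00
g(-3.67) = 0.00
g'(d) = 0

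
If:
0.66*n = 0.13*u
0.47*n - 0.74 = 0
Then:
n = 1.57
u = 7.99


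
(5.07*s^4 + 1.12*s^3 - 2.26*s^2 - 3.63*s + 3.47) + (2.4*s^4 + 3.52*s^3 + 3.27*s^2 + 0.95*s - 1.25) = 7.47*s^4 + 4.64*s^3 + 1.01*s^2 - 2.68*s + 2.22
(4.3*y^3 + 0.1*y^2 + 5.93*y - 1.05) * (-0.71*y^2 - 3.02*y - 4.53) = -3.053*y^5 - 13.057*y^4 - 23.9913*y^3 - 17.6161*y^2 - 23.6919*y + 4.7565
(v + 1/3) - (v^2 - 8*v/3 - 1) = -v^2 + 11*v/3 + 4/3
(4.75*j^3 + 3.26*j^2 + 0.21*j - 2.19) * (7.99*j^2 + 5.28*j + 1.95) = 37.9525*j^5 + 51.1274*j^4 + 28.1532*j^3 - 10.0323*j^2 - 11.1537*j - 4.2705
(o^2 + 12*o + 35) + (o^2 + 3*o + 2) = 2*o^2 + 15*o + 37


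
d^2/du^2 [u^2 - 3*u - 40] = 2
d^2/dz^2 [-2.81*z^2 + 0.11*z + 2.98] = -5.62000000000000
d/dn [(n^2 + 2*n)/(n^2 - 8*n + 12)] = 2*(-5*n^2 + 12*n + 12)/(n^4 - 16*n^3 + 88*n^2 - 192*n + 144)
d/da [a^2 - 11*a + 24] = 2*a - 11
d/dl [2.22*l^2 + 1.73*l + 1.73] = 4.44*l + 1.73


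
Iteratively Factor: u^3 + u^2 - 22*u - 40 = (u + 2)*(u^2 - u - 20) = (u - 5)*(u + 2)*(u + 4)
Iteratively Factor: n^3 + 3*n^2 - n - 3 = (n + 1)*(n^2 + 2*n - 3) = (n - 1)*(n + 1)*(n + 3)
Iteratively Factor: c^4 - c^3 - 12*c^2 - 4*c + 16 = (c - 4)*(c^3 + 3*c^2 - 4) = (c - 4)*(c - 1)*(c^2 + 4*c + 4) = (c - 4)*(c - 1)*(c + 2)*(c + 2)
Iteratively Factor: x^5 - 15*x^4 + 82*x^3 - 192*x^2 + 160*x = (x)*(x^4 - 15*x^3 + 82*x^2 - 192*x + 160) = x*(x - 4)*(x^3 - 11*x^2 + 38*x - 40) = x*(x - 4)^2*(x^2 - 7*x + 10) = x*(x - 5)*(x - 4)^2*(x - 2)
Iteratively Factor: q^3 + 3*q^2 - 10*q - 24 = (q + 4)*(q^2 - q - 6) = (q + 2)*(q + 4)*(q - 3)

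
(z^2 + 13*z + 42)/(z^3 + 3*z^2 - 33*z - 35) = (z + 6)/(z^2 - 4*z - 5)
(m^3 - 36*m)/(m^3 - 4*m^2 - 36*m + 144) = m/(m - 4)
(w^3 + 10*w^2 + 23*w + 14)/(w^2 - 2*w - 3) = (w^2 + 9*w + 14)/(w - 3)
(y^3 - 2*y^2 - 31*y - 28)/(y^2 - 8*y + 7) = (y^2 + 5*y + 4)/(y - 1)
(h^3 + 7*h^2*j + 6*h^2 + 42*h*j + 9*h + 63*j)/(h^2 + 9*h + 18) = (h^2 + 7*h*j + 3*h + 21*j)/(h + 6)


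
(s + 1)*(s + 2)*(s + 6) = s^3 + 9*s^2 + 20*s + 12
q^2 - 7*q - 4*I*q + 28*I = (q - 7)*(q - 4*I)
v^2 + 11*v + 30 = (v + 5)*(v + 6)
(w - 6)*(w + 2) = w^2 - 4*w - 12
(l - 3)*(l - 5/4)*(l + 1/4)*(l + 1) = l^4 - 3*l^3 - 21*l^2/16 + 29*l/8 + 15/16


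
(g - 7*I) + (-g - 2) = -2 - 7*I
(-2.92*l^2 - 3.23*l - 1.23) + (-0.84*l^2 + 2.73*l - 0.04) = -3.76*l^2 - 0.5*l - 1.27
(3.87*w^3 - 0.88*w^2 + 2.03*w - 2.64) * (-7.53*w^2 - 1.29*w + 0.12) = -29.1411*w^5 + 1.6341*w^4 - 13.6863*w^3 + 17.1549*w^2 + 3.6492*w - 0.3168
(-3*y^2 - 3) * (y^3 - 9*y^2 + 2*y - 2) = -3*y^5 + 27*y^4 - 9*y^3 + 33*y^2 - 6*y + 6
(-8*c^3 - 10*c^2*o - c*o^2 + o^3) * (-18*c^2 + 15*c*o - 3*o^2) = 144*c^5 + 60*c^4*o - 108*c^3*o^2 - 3*c^2*o^3 + 18*c*o^4 - 3*o^5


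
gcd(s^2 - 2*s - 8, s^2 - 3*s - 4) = s - 4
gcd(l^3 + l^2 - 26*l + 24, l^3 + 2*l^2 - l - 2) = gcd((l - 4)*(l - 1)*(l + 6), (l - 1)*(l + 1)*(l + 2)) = l - 1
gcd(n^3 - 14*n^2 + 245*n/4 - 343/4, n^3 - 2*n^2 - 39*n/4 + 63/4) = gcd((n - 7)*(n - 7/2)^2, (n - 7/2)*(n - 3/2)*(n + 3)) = n - 7/2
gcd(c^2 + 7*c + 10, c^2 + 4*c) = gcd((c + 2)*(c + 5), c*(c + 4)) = 1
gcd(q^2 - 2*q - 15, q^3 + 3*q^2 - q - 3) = q + 3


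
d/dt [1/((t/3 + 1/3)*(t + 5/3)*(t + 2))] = 9*(-9*t^2 - 28*t - 21)/(9*t^6 + 84*t^5 + 322*t^4 + 648*t^3 + 721*t^2 + 420*t + 100)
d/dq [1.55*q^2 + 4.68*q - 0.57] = 3.1*q + 4.68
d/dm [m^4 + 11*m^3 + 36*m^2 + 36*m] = 4*m^3 + 33*m^2 + 72*m + 36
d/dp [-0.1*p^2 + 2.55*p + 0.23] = 2.55 - 0.2*p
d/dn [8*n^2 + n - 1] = 16*n + 1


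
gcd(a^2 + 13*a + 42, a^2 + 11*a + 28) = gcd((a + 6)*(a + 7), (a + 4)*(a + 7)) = a + 7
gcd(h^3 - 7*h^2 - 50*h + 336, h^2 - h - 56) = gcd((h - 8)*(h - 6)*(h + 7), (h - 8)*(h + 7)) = h^2 - h - 56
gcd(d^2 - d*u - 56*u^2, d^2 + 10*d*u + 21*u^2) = d + 7*u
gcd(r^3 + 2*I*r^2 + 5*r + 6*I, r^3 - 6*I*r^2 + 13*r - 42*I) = r^2 + I*r + 6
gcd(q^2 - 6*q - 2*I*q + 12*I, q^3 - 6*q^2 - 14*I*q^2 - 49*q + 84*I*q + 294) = q - 6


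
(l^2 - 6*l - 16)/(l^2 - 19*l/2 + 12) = 2*(l + 2)/(2*l - 3)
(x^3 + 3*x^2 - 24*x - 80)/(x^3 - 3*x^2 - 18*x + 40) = (x + 4)/(x - 2)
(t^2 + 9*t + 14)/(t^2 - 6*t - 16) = (t + 7)/(t - 8)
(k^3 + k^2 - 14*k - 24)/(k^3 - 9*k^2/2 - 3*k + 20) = 2*(k + 3)/(2*k - 5)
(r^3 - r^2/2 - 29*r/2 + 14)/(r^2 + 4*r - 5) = (r^2 + r/2 - 14)/(r + 5)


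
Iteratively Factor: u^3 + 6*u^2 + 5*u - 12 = (u + 3)*(u^2 + 3*u - 4) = (u - 1)*(u + 3)*(u + 4)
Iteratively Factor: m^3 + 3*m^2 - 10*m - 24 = (m + 2)*(m^2 + m - 12) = (m + 2)*(m + 4)*(m - 3)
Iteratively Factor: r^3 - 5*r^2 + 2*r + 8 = (r - 4)*(r^2 - r - 2) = (r - 4)*(r + 1)*(r - 2)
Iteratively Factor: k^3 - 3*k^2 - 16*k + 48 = (k - 3)*(k^2 - 16) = (k - 4)*(k - 3)*(k + 4)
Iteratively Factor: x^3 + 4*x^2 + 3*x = (x)*(x^2 + 4*x + 3) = x*(x + 3)*(x + 1)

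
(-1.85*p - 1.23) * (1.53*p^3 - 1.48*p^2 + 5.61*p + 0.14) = -2.8305*p^4 + 0.8561*p^3 - 8.5581*p^2 - 7.1593*p - 0.1722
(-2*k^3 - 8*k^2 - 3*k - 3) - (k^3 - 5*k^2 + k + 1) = -3*k^3 - 3*k^2 - 4*k - 4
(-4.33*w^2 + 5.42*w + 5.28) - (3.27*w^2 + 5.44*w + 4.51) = -7.6*w^2 - 0.0200000000000005*w + 0.77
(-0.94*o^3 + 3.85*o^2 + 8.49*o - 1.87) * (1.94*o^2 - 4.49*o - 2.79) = -1.8236*o^5 + 11.6896*o^4 + 1.8067*o^3 - 52.4894*o^2 - 15.2908*o + 5.2173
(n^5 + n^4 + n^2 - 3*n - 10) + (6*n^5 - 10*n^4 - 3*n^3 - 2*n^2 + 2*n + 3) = 7*n^5 - 9*n^4 - 3*n^3 - n^2 - n - 7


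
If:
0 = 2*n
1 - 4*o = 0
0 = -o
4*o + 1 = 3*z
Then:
No Solution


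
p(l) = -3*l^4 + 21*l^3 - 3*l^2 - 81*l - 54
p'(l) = -12*l^3 + 63*l^2 - 6*l - 81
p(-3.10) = -734.40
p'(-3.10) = 900.52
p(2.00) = -108.00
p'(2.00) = 63.00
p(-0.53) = -15.28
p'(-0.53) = -58.34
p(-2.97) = -623.48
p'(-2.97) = 806.91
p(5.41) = 175.27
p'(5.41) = -169.65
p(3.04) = 5.80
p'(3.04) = 145.85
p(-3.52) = -1182.52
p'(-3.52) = 1244.09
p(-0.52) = -15.86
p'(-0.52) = -59.16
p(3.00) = 0.00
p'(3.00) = 144.00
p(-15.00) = -222264.00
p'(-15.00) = 54684.00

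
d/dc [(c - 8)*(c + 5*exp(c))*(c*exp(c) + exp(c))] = (c^3 + 10*c^2*exp(c) - 4*c^2 - 60*c*exp(c) - 22*c - 115*exp(c) - 8)*exp(c)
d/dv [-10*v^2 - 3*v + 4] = -20*v - 3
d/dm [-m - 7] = -1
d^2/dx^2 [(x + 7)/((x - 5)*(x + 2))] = 2*(x^3 + 21*x^2 - 33*x + 103)/(x^6 - 9*x^5 - 3*x^4 + 153*x^3 + 30*x^2 - 900*x - 1000)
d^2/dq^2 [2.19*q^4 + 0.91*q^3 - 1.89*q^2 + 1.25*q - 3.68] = 26.28*q^2 + 5.46*q - 3.78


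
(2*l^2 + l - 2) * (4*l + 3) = 8*l^3 + 10*l^2 - 5*l - 6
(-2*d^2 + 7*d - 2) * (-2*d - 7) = 4*d^3 - 45*d + 14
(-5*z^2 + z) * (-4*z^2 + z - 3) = 20*z^4 - 9*z^3 + 16*z^2 - 3*z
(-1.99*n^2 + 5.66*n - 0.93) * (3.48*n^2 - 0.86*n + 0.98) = -6.9252*n^4 + 21.4082*n^3 - 10.0542*n^2 + 6.3466*n - 0.9114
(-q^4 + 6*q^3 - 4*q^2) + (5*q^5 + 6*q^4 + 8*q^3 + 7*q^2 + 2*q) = 5*q^5 + 5*q^4 + 14*q^3 + 3*q^2 + 2*q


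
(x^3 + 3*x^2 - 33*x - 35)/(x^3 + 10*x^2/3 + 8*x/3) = 3*(x^3 + 3*x^2 - 33*x - 35)/(x*(3*x^2 + 10*x + 8))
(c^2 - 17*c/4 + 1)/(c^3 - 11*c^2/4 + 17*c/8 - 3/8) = 2*(c - 4)/(2*c^2 - 5*c + 3)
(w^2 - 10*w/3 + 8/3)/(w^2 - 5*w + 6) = (w - 4/3)/(w - 3)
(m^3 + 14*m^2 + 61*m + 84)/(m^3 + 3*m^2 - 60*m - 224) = (m + 3)/(m - 8)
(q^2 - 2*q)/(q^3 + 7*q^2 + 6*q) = (q - 2)/(q^2 + 7*q + 6)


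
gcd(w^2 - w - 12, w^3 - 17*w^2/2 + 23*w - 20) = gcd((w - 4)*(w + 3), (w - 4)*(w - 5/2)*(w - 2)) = w - 4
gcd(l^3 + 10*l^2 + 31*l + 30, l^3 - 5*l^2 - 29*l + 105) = l + 5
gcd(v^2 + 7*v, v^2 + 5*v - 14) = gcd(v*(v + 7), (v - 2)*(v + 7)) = v + 7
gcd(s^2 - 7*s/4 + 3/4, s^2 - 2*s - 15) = 1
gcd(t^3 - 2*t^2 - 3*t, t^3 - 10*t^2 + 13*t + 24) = t^2 - 2*t - 3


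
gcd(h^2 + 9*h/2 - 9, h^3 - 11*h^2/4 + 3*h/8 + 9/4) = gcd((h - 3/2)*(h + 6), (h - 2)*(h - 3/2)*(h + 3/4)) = h - 3/2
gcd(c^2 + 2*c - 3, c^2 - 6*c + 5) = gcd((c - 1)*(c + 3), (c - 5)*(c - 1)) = c - 1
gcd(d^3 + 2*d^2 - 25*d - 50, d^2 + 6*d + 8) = d + 2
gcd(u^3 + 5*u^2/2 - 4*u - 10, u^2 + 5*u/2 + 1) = u + 2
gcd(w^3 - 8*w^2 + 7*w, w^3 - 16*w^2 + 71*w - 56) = w^2 - 8*w + 7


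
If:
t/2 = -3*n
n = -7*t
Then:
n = 0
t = 0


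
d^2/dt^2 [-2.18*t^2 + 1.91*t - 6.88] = -4.36000000000000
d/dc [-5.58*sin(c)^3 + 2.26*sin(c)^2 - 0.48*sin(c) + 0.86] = (-16.74*sin(c)^2 + 4.52*sin(c) - 0.48)*cos(c)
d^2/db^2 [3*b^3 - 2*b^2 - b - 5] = 18*b - 4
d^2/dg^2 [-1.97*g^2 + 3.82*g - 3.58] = -3.94000000000000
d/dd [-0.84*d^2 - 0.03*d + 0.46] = -1.68*d - 0.03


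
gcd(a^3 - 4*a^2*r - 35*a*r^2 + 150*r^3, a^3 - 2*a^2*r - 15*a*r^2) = -a + 5*r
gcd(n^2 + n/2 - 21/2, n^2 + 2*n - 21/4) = n + 7/2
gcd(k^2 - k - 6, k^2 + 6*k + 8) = k + 2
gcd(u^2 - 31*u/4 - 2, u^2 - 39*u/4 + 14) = u - 8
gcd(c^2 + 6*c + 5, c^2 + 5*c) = c + 5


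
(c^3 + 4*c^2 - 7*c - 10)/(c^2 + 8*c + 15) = (c^2 - c - 2)/(c + 3)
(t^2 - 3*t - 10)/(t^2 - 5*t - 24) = (-t^2 + 3*t + 10)/(-t^2 + 5*t + 24)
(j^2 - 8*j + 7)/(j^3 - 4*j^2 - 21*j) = (j - 1)/(j*(j + 3))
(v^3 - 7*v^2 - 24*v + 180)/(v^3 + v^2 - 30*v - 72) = (v^2 - v - 30)/(v^2 + 7*v + 12)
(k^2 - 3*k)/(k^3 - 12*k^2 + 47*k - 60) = k/(k^2 - 9*k + 20)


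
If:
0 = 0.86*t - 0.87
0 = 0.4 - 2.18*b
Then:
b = 0.18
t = 1.01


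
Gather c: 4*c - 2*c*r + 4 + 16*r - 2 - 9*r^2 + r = c*(4 - 2*r) - 9*r^2 + 17*r + 2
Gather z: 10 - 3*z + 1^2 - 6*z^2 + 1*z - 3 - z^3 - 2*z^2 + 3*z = -z^3 - 8*z^2 + z + 8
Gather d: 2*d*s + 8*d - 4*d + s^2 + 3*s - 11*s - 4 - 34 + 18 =d*(2*s + 4) + s^2 - 8*s - 20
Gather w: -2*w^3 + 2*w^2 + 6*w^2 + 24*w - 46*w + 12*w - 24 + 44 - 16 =-2*w^3 + 8*w^2 - 10*w + 4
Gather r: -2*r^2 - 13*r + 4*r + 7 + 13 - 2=-2*r^2 - 9*r + 18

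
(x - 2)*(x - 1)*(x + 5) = x^3 + 2*x^2 - 13*x + 10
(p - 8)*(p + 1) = p^2 - 7*p - 8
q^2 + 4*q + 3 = (q + 1)*(q + 3)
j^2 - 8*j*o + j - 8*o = (j + 1)*(j - 8*o)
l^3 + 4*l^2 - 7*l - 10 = (l - 2)*(l + 1)*(l + 5)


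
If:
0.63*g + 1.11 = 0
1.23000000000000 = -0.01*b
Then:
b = -123.00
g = -1.76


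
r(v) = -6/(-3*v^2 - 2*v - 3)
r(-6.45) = 0.05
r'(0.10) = -1.50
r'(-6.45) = 0.02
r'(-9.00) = 0.01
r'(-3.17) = 0.14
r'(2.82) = -0.11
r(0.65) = 1.08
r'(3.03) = -0.09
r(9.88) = 0.02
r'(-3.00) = 0.17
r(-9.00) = 0.03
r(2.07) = 0.30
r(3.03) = 0.16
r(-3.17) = 0.22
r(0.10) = 1.86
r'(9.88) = -0.00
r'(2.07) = -0.22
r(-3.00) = 0.25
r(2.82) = 0.18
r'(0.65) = -1.14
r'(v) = -6*(6*v + 2)/(-3*v^2 - 2*v - 3)^2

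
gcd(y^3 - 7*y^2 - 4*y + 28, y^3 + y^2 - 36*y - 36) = 1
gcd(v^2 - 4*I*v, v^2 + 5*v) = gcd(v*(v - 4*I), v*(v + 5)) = v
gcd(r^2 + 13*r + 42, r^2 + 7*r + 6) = r + 6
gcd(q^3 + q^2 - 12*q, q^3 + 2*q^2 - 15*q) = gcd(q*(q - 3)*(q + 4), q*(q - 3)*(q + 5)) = q^2 - 3*q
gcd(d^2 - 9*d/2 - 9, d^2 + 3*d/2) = d + 3/2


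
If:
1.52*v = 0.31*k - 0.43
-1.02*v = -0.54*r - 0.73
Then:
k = 4.90322580645161*v + 1.38709677419355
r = 1.88888888888889*v - 1.35185185185185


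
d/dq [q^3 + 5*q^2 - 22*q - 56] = 3*q^2 + 10*q - 22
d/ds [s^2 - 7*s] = 2*s - 7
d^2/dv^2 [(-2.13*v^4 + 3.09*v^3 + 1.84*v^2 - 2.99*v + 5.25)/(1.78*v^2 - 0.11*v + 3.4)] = (-13.497384*v^6 + 2.50232400000002*v^5 - 77.499198*v^4 - 42.80715*v^3 - 269.41704*v^2 + 316.72758*v - 23.11467)/(5.639752*v^6 - 1.045572*v^5 + 32.382294*v^4 - 3.995651*v^3 + 61.85382*v^2 - 3.8148*v + 39.304)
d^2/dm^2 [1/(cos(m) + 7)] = (sin(m)^2 + 7*cos(m) + 1)/(cos(m) + 7)^3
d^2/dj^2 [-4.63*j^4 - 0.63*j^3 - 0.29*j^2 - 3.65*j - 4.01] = -55.56*j^2 - 3.78*j - 0.58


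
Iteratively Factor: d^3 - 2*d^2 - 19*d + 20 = (d + 4)*(d^2 - 6*d + 5) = (d - 5)*(d + 4)*(d - 1)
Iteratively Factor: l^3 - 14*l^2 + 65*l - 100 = (l - 4)*(l^2 - 10*l + 25) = (l - 5)*(l - 4)*(l - 5)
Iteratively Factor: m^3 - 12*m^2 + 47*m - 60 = (m - 3)*(m^2 - 9*m + 20) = (m - 4)*(m - 3)*(m - 5)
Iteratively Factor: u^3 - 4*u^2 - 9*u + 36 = (u - 3)*(u^2 - u - 12) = (u - 4)*(u - 3)*(u + 3)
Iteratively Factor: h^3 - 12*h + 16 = (h - 2)*(h^2 + 2*h - 8) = (h - 2)*(h + 4)*(h - 2)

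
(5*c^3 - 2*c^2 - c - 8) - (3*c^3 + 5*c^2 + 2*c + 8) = 2*c^3 - 7*c^2 - 3*c - 16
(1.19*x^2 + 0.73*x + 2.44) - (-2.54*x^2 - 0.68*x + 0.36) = 3.73*x^2 + 1.41*x + 2.08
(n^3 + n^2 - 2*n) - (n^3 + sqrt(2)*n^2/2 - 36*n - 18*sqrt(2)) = -sqrt(2)*n^2/2 + n^2 + 34*n + 18*sqrt(2)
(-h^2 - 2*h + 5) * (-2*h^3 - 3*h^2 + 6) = 2*h^5 + 7*h^4 - 4*h^3 - 21*h^2 - 12*h + 30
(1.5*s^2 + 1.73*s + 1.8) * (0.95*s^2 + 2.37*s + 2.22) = 1.425*s^4 + 5.1985*s^3 + 9.1401*s^2 + 8.1066*s + 3.996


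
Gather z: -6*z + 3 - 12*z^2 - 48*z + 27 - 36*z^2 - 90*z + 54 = -48*z^2 - 144*z + 84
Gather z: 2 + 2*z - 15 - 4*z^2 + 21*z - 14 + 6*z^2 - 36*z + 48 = 2*z^2 - 13*z + 21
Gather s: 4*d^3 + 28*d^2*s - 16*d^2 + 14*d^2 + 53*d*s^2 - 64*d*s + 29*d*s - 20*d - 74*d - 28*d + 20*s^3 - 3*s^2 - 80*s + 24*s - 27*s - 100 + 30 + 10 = 4*d^3 - 2*d^2 - 122*d + 20*s^3 + s^2*(53*d - 3) + s*(28*d^2 - 35*d - 83) - 60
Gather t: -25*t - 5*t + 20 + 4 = 24 - 30*t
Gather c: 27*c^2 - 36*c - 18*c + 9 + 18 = 27*c^2 - 54*c + 27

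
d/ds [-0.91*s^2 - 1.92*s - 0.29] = -1.82*s - 1.92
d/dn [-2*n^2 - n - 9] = -4*n - 1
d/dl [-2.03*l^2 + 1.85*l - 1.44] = 1.85 - 4.06*l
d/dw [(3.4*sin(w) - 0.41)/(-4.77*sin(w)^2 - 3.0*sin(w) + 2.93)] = (16.218*sin(w)^2 - 3.9114*sin(w) + 8.732)*cos(w)/(22.7529*sin(w)^4 + 28.62*sin(w)^3 - 18.9522*sin(w)^2 - 17.58*sin(w) + 8.5849)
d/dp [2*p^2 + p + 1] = 4*p + 1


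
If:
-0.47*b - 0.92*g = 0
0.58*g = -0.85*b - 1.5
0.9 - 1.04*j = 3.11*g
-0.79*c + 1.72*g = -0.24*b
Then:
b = -2.71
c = 2.19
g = 1.38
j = -3.27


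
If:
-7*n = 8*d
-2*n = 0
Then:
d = 0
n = 0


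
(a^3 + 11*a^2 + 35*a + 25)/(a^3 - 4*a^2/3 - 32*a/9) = 9*(a^3 + 11*a^2 + 35*a + 25)/(a*(9*a^2 - 12*a - 32))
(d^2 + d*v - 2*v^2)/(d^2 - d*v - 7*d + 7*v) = (d + 2*v)/(d - 7)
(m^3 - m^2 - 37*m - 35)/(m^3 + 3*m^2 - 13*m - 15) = (m - 7)/(m - 3)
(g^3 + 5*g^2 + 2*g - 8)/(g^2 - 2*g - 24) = (g^2 + g - 2)/(g - 6)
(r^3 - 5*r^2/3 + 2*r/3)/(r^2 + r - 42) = r*(3*r^2 - 5*r + 2)/(3*(r^2 + r - 42))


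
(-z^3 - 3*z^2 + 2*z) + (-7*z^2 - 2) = -z^3 - 10*z^2 + 2*z - 2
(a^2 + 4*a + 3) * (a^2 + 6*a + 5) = a^4 + 10*a^3 + 32*a^2 + 38*a + 15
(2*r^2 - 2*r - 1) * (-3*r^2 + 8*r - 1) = -6*r^4 + 22*r^3 - 15*r^2 - 6*r + 1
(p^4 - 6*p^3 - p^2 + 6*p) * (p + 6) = p^5 - 37*p^3 + 36*p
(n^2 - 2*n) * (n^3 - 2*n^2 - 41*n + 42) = n^5 - 4*n^4 - 37*n^3 + 124*n^2 - 84*n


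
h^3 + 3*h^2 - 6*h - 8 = (h - 2)*(h + 1)*(h + 4)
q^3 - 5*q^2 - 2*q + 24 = (q - 4)*(q - 3)*(q + 2)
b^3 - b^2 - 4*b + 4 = (b - 2)*(b - 1)*(b + 2)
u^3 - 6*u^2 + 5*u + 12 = (u - 4)*(u - 3)*(u + 1)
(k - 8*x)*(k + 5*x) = k^2 - 3*k*x - 40*x^2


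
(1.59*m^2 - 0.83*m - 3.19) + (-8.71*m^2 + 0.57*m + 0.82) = -7.12*m^2 - 0.26*m - 2.37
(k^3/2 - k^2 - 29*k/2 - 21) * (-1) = -k^3/2 + k^2 + 29*k/2 + 21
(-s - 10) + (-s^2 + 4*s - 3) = -s^2 + 3*s - 13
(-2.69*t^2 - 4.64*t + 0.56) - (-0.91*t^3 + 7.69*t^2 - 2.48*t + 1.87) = 0.91*t^3 - 10.38*t^2 - 2.16*t - 1.31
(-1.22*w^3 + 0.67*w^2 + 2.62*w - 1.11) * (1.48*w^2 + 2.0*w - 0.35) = -1.8056*w^5 - 1.4484*w^4 + 5.6446*w^3 + 3.3627*w^2 - 3.137*w + 0.3885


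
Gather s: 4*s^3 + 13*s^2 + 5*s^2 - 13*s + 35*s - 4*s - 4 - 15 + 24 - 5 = 4*s^3 + 18*s^2 + 18*s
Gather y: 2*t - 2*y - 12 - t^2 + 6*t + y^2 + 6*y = -t^2 + 8*t + y^2 + 4*y - 12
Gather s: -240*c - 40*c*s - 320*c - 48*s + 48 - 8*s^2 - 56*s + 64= -560*c - 8*s^2 + s*(-40*c - 104) + 112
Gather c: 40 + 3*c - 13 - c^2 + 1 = -c^2 + 3*c + 28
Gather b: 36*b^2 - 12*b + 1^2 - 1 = 36*b^2 - 12*b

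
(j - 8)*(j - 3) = j^2 - 11*j + 24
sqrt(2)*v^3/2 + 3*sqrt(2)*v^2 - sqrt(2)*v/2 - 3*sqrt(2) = (v - 1)*(v + 6)*(sqrt(2)*v/2 + sqrt(2)/2)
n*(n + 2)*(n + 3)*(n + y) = n^4 + n^3*y + 5*n^3 + 5*n^2*y + 6*n^2 + 6*n*y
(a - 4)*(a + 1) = a^2 - 3*a - 4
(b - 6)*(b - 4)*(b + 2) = b^3 - 8*b^2 + 4*b + 48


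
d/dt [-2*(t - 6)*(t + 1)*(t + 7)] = -6*t^2 - 8*t + 82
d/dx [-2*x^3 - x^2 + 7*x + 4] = -6*x^2 - 2*x + 7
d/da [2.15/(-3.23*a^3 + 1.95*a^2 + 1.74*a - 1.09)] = (20.8335*a^2 - 8.385*a - 3.741)/(3.23*a^3 - 1.95*a^2 - 1.74*a + 1.09)^2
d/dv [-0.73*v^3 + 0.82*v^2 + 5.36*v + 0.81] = -2.19*v^2 + 1.64*v + 5.36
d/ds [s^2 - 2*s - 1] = 2*s - 2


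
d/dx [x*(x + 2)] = 2*x + 2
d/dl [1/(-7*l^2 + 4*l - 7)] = 2*(7*l - 2)/(7*l^2 - 4*l + 7)^2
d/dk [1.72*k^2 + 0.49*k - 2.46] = 3.44*k + 0.49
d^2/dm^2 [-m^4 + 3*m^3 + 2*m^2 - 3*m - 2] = -12*m^2 + 18*m + 4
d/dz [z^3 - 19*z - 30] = 3*z^2 - 19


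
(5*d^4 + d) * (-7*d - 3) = -35*d^5 - 15*d^4 - 7*d^2 - 3*d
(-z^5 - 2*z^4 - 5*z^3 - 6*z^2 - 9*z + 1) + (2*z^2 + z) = -z^5 - 2*z^4 - 5*z^3 - 4*z^2 - 8*z + 1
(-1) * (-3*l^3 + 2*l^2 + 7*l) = 3*l^3 - 2*l^2 - 7*l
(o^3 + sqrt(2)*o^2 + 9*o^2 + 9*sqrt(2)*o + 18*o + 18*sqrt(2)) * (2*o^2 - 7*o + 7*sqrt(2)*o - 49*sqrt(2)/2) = 2*o^5 + 11*o^4 + 9*sqrt(2)*o^4 - 13*o^3 + 99*sqrt(2)*o^3/2 - 243*sqrt(2)*o^2/2 - 49*o^2 - 567*sqrt(2)*o - 189*o - 882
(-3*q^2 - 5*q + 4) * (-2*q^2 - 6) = 6*q^4 + 10*q^3 + 10*q^2 + 30*q - 24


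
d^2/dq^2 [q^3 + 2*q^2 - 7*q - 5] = 6*q + 4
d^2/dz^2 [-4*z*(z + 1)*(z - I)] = -24*z - 8 + 8*I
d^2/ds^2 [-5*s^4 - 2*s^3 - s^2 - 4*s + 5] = -60*s^2 - 12*s - 2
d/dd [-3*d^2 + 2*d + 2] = 2 - 6*d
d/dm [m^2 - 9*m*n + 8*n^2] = 2*m - 9*n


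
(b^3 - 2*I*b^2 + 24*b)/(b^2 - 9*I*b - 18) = b*(b + 4*I)/(b - 3*I)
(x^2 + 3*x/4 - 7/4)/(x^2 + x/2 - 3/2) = (4*x + 7)/(2*(2*x + 3))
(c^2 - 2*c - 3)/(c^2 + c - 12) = (c + 1)/(c + 4)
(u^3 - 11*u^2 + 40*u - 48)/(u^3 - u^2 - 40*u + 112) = (u - 3)/(u + 7)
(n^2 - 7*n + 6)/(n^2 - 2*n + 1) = (n - 6)/(n - 1)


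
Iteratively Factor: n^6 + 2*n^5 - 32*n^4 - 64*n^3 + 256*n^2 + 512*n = (n + 4)*(n^5 - 2*n^4 - 24*n^3 + 32*n^2 + 128*n) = n*(n + 4)*(n^4 - 2*n^3 - 24*n^2 + 32*n + 128) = n*(n + 4)^2*(n^3 - 6*n^2 + 32) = n*(n + 2)*(n + 4)^2*(n^2 - 8*n + 16) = n*(n - 4)*(n + 2)*(n + 4)^2*(n - 4)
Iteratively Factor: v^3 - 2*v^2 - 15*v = (v + 3)*(v^2 - 5*v) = (v - 5)*(v + 3)*(v)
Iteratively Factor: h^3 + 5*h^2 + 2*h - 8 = (h + 4)*(h^2 + h - 2) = (h - 1)*(h + 4)*(h + 2)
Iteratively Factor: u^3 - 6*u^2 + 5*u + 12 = (u - 4)*(u^2 - 2*u - 3) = (u - 4)*(u - 3)*(u + 1)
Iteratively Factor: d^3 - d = (d - 1)*(d^2 + d) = d*(d - 1)*(d + 1)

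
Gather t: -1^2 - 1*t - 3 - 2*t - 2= -3*t - 6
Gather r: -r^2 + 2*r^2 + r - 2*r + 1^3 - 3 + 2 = r^2 - r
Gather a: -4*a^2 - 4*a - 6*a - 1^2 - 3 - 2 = -4*a^2 - 10*a - 6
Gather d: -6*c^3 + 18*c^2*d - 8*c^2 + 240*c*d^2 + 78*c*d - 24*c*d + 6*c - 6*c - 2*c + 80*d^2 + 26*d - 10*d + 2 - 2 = -6*c^3 - 8*c^2 - 2*c + d^2*(240*c + 80) + d*(18*c^2 + 54*c + 16)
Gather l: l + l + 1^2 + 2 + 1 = 2*l + 4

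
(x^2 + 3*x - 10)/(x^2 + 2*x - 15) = (x - 2)/(x - 3)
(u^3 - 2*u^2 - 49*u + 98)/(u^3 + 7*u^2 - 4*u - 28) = (u - 7)/(u + 2)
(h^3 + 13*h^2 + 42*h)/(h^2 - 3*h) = (h^2 + 13*h + 42)/(h - 3)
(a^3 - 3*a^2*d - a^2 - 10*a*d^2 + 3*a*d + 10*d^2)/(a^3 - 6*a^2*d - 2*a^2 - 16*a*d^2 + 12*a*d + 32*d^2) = (a^2 - 5*a*d - a + 5*d)/(a^2 - 8*a*d - 2*a + 16*d)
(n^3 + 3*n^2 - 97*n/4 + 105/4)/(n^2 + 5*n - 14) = (n^2 - 4*n + 15/4)/(n - 2)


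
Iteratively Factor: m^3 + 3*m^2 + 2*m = (m + 1)*(m^2 + 2*m) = (m + 1)*(m + 2)*(m)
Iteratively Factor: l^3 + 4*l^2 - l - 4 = (l - 1)*(l^2 + 5*l + 4) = (l - 1)*(l + 1)*(l + 4)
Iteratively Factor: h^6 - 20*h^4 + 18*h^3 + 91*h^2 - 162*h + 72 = (h - 1)*(h^5 + h^4 - 19*h^3 - h^2 + 90*h - 72) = (h - 1)^2*(h^4 + 2*h^3 - 17*h^2 - 18*h + 72) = (h - 1)^2*(h + 3)*(h^3 - h^2 - 14*h + 24) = (h - 2)*(h - 1)^2*(h + 3)*(h^2 + h - 12) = (h - 3)*(h - 2)*(h - 1)^2*(h + 3)*(h + 4)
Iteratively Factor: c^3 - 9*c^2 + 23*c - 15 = (c - 3)*(c^2 - 6*c + 5) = (c - 3)*(c - 1)*(c - 5)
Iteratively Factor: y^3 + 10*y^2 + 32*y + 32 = (y + 4)*(y^2 + 6*y + 8) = (y + 2)*(y + 4)*(y + 4)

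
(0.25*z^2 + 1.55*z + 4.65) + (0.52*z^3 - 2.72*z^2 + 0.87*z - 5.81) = 0.52*z^3 - 2.47*z^2 + 2.42*z - 1.16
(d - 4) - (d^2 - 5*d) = -d^2 + 6*d - 4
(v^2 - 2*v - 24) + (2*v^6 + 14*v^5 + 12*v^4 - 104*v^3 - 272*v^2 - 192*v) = 2*v^6 + 14*v^5 + 12*v^4 - 104*v^3 - 271*v^2 - 194*v - 24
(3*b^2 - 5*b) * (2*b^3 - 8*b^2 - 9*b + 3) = 6*b^5 - 34*b^4 + 13*b^3 + 54*b^2 - 15*b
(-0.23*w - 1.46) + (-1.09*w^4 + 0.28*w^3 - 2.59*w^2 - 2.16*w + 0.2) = -1.09*w^4 + 0.28*w^3 - 2.59*w^2 - 2.39*w - 1.26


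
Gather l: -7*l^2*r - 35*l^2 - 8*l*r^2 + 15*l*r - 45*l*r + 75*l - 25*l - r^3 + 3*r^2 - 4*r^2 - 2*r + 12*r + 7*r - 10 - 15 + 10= l^2*(-7*r - 35) + l*(-8*r^2 - 30*r + 50) - r^3 - r^2 + 17*r - 15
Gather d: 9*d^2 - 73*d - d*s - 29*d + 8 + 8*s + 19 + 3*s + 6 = 9*d^2 + d*(-s - 102) + 11*s + 33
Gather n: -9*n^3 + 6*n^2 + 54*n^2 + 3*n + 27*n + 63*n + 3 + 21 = -9*n^3 + 60*n^2 + 93*n + 24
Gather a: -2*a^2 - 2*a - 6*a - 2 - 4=-2*a^2 - 8*a - 6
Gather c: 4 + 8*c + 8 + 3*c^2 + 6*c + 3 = 3*c^2 + 14*c + 15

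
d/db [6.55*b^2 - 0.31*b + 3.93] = 13.1*b - 0.31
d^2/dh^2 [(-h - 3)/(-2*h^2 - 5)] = 4*(8*h^2*(h + 3) - 3*(h + 1)*(2*h^2 + 5))/(2*h^2 + 5)^3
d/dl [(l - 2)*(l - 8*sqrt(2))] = 2*l - 8*sqrt(2) - 2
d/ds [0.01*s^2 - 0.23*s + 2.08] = 0.02*s - 0.23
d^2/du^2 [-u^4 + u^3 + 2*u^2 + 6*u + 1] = -12*u^2 + 6*u + 4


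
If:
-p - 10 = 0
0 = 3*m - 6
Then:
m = 2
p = -10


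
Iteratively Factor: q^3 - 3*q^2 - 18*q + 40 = (q - 2)*(q^2 - q - 20) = (q - 5)*(q - 2)*(q + 4)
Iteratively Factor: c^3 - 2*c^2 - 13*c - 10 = (c + 1)*(c^2 - 3*c - 10) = (c - 5)*(c + 1)*(c + 2)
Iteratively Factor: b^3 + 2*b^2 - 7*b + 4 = (b - 1)*(b^2 + 3*b - 4) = (b - 1)*(b + 4)*(b - 1)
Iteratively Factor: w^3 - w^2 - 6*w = (w + 2)*(w^2 - 3*w) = (w - 3)*(w + 2)*(w)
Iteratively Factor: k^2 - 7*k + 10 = (k - 5)*(k - 2)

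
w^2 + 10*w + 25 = (w + 5)^2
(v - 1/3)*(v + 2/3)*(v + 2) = v^3 + 7*v^2/3 + 4*v/9 - 4/9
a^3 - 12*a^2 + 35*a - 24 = (a - 8)*(a - 3)*(a - 1)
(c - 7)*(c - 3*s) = c^2 - 3*c*s - 7*c + 21*s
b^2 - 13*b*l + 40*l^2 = (b - 8*l)*(b - 5*l)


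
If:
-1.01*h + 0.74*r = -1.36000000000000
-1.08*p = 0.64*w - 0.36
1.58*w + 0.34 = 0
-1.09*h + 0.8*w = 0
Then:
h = -0.16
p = 0.46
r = -2.05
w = -0.22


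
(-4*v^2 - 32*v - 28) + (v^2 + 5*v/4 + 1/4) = -3*v^2 - 123*v/4 - 111/4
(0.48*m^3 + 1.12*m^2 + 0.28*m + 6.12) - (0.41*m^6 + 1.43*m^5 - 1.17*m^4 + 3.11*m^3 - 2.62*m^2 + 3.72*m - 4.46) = -0.41*m^6 - 1.43*m^5 + 1.17*m^4 - 2.63*m^3 + 3.74*m^2 - 3.44*m + 10.58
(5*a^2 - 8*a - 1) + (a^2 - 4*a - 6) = 6*a^2 - 12*a - 7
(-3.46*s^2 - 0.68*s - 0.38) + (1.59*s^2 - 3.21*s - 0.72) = -1.87*s^2 - 3.89*s - 1.1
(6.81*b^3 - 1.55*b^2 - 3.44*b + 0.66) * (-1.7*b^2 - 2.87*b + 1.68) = -11.577*b^5 - 16.9097*b^4 + 21.7373*b^3 + 6.1468*b^2 - 7.6734*b + 1.1088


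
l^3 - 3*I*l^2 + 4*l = l*(l - 4*I)*(l + I)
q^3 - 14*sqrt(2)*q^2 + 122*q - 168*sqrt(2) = (q - 7*sqrt(2))*(q - 4*sqrt(2))*(q - 3*sqrt(2))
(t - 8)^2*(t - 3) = t^3 - 19*t^2 + 112*t - 192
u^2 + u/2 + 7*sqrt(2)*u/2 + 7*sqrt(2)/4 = (u + 1/2)*(u + 7*sqrt(2)/2)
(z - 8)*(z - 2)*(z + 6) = z^3 - 4*z^2 - 44*z + 96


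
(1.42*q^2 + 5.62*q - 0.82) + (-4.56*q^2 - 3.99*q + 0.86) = -3.14*q^2 + 1.63*q + 0.04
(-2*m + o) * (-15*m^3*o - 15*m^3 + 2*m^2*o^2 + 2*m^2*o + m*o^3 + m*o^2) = 30*m^4*o + 30*m^4 - 19*m^3*o^2 - 19*m^3*o + m*o^4 + m*o^3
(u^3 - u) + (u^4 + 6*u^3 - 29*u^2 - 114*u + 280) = u^4 + 7*u^3 - 29*u^2 - 115*u + 280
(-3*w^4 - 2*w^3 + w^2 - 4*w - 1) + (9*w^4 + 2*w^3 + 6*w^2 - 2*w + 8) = 6*w^4 + 7*w^2 - 6*w + 7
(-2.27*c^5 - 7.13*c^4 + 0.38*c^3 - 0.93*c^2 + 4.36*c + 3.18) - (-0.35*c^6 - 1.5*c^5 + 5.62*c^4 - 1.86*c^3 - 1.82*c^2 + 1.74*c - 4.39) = 0.35*c^6 - 0.77*c^5 - 12.75*c^4 + 2.24*c^3 + 0.89*c^2 + 2.62*c + 7.57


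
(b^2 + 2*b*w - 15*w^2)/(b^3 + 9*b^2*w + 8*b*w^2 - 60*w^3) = (-b + 3*w)/(-b^2 - 4*b*w + 12*w^2)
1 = 1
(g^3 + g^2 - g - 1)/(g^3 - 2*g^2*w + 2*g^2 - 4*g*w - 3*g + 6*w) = (-g^2 - 2*g - 1)/(-g^2 + 2*g*w - 3*g + 6*w)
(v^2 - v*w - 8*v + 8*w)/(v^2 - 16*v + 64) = (v - w)/(v - 8)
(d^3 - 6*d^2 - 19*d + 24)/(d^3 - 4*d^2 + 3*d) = (d^2 - 5*d - 24)/(d*(d - 3))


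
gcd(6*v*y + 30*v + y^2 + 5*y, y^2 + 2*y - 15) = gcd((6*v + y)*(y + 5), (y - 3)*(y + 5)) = y + 5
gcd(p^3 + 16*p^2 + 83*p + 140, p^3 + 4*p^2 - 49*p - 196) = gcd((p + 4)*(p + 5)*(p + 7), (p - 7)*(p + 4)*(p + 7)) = p^2 + 11*p + 28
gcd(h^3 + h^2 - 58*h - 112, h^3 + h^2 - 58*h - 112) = h^3 + h^2 - 58*h - 112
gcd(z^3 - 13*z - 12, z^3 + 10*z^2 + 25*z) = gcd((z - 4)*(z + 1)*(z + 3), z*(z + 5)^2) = 1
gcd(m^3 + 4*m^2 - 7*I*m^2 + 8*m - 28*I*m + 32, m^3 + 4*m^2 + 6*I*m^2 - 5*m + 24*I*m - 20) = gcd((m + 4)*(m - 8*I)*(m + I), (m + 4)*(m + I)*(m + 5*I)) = m^2 + m*(4 + I) + 4*I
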